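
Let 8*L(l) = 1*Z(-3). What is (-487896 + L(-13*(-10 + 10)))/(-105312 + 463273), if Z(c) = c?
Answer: -3903171/2863688 ≈ -1.3630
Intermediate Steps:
L(l) = -3/8 (L(l) = (1*(-3))/8 = (⅛)*(-3) = -3/8)
(-487896 + L(-13*(-10 + 10)))/(-105312 + 463273) = (-487896 - 3/8)/(-105312 + 463273) = -3903171/8/357961 = -3903171/8*1/357961 = -3903171/2863688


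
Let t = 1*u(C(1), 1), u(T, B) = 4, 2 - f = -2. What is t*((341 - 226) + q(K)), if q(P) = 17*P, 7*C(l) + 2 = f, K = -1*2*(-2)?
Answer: 732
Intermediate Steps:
K = 4 (K = -2*(-2) = 4)
f = 4 (f = 2 - 1*(-2) = 2 + 2 = 4)
C(l) = 2/7 (C(l) = -2/7 + (1/7)*4 = -2/7 + 4/7 = 2/7)
t = 4 (t = 1*4 = 4)
t*((341 - 226) + q(K)) = 4*((341 - 226) + 17*4) = 4*(115 + 68) = 4*183 = 732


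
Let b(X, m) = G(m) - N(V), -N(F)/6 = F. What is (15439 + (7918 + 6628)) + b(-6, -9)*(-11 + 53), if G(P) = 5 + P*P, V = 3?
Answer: 34353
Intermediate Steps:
G(P) = 5 + P²
N(F) = -6*F
b(X, m) = 23 + m² (b(X, m) = (5 + m²) - (-6)*3 = (5 + m²) - 1*(-18) = (5 + m²) + 18 = 23 + m²)
(15439 + (7918 + 6628)) + b(-6, -9)*(-11 + 53) = (15439 + (7918 + 6628)) + (23 + (-9)²)*(-11 + 53) = (15439 + 14546) + (23 + 81)*42 = 29985 + 104*42 = 29985 + 4368 = 34353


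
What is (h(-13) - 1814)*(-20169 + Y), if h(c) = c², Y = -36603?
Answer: 93389940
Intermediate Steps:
(h(-13) - 1814)*(-20169 + Y) = ((-13)² - 1814)*(-20169 - 36603) = (169 - 1814)*(-56772) = -1645*(-56772) = 93389940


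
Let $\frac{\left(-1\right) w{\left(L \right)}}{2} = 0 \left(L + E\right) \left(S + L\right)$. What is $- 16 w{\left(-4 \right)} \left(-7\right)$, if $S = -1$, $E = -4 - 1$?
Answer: $0$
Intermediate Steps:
$E = -5$
$w{\left(L \right)} = 0$ ($w{\left(L \right)} = - 2 \cdot 0 \left(L - 5\right) \left(-1 + L\right) = - 2 \cdot 0 \left(-5 + L\right) \left(-1 + L\right) = - 2 \cdot 0 \left(-1 + L\right) = \left(-2\right) 0 = 0$)
$- 16 w{\left(-4 \right)} \left(-7\right) = \left(-16\right) 0 \left(-7\right) = 0 \left(-7\right) = 0$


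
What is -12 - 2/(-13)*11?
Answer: -134/13 ≈ -10.308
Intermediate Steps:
-12 - 2/(-13)*11 = -12 - 2*(-1/13)*11 = -12 + (2/13)*11 = -12 + 22/13 = -134/13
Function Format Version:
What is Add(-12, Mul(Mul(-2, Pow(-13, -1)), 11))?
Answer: Rational(-134, 13) ≈ -10.308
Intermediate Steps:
Add(-12, Mul(Mul(-2, Pow(-13, -1)), 11)) = Add(-12, Mul(Mul(-2, Rational(-1, 13)), 11)) = Add(-12, Mul(Rational(2, 13), 11)) = Add(-12, Rational(22, 13)) = Rational(-134, 13)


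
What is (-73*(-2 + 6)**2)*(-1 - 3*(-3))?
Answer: -9344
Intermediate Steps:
(-73*(-2 + 6)**2)*(-1 - 3*(-3)) = (-73*4**2)*(-1 + 9) = -73*16*8 = -1168*8 = -9344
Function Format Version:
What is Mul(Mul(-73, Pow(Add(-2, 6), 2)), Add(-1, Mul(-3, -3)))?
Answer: -9344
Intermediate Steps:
Mul(Mul(-73, Pow(Add(-2, 6), 2)), Add(-1, Mul(-3, -3))) = Mul(Mul(-73, Pow(4, 2)), Add(-1, 9)) = Mul(Mul(-73, 16), 8) = Mul(-1168, 8) = -9344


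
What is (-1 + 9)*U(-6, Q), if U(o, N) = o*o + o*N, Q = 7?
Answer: -48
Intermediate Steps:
U(o, N) = o² + N*o
(-1 + 9)*U(-6, Q) = (-1 + 9)*(-6*(7 - 6)) = 8*(-6*1) = 8*(-6) = -48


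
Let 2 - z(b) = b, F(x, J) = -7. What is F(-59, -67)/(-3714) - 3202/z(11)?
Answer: 3964097/11142 ≈ 355.78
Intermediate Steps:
z(b) = 2 - b
F(-59, -67)/(-3714) - 3202/z(11) = -7/(-3714) - 3202/(2 - 1*11) = -7*(-1/3714) - 3202/(2 - 11) = 7/3714 - 3202/(-9) = 7/3714 - 3202*(-⅑) = 7/3714 + 3202/9 = 3964097/11142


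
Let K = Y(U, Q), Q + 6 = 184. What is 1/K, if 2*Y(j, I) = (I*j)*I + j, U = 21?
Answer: 2/665385 ≈ 3.0058e-6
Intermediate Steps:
Q = 178 (Q = -6 + 184 = 178)
Y(j, I) = j/2 + j*I²/2 (Y(j, I) = ((I*j)*I + j)/2 = (j*I² + j)/2 = (j + j*I²)/2 = j/2 + j*I²/2)
K = 665385/2 (K = (½)*21*(1 + 178²) = (½)*21*(1 + 31684) = (½)*21*31685 = 665385/2 ≈ 3.3269e+5)
1/K = 1/(665385/2) = 2/665385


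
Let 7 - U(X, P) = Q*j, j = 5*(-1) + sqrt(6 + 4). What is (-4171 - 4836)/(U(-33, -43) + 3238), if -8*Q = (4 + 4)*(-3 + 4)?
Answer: -2918268/1049759 + 9007*sqrt(10)/10497590 ≈ -2.7772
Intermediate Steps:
Q = -1 (Q = -(4 + 4)*(-3 + 4)/8 = -1 ≈ -1.0000)
j = -5 + sqrt(10) ≈ -1.8377
U(X, P) = 2 + sqrt(10) (U(X, P) = 7 - (-1)*(-5 + sqrt(10)) = 7 - (5 - sqrt(10)) = 7 + (-5 + sqrt(10)) = 2 + sqrt(10))
(-4171 - 4836)/(U(-33, -43) + 3238) = (-4171 - 4836)/((2 + sqrt(10)) + 3238) = -9007/(3240 + sqrt(10))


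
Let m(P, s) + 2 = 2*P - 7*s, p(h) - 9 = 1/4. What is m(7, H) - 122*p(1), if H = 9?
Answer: -2359/2 ≈ -1179.5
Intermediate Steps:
p(h) = 37/4 (p(h) = 9 + 1/4 = 37/4)
m(P, s) = -2 - 7*s + 2*P (m(P, s) = -2 + (2*P - 7*s) = -2 + (-7*s + 2*P) = -2 - 7*s + 2*P)
m(7, H) - 122*p(1) = (-2 - 7*9 + 2*7) - 122*37/4 = (-2 - 63 + 14) - 2257/2 = -51 - 2257/2 = -2359/2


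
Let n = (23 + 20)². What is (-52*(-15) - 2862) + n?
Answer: -233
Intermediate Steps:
n = 1849 (n = 43² = 1849)
(-52*(-15) - 2862) + n = (-52*(-15) - 2862) + 1849 = (780 - 2862) + 1849 = -2082 + 1849 = -233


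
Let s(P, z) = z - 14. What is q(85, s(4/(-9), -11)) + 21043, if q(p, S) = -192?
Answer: 20851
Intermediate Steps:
s(P, z) = -14 + z
q(85, s(4/(-9), -11)) + 21043 = -192 + 21043 = 20851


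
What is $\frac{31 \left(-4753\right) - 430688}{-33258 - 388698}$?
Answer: $\frac{192677}{140652} \approx 1.3699$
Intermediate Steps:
$\frac{31 \left(-4753\right) - 430688}{-33258 - 388698} = \frac{-147343 - 430688}{-421956} = \left(-578031\right) \left(- \frac{1}{421956}\right) = \frac{192677}{140652}$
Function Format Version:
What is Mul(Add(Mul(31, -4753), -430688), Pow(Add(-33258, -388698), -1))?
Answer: Rational(192677, 140652) ≈ 1.3699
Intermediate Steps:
Mul(Add(Mul(31, -4753), -430688), Pow(Add(-33258, -388698), -1)) = Mul(Add(-147343, -430688), Pow(-421956, -1)) = Mul(-578031, Rational(-1, 421956)) = Rational(192677, 140652)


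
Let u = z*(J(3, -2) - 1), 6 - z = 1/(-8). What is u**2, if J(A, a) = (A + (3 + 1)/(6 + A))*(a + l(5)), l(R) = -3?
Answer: 4036081/324 ≈ 12457.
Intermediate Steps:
z = 49/8 (z = 6 - 1/(-8) = 6 - 1*(-1/8) = 6 + 1/8 = 49/8 ≈ 6.1250)
J(A, a) = (-3 + a)*(A + 4/(6 + A)) (J(A, a) = (A + (3 + 1)/(6 + A))*(a - 3) = (A + 4/(6 + A))*(-3 + a) = (-3 + a)*(A + 4/(6 + A)))
u = -2009/18 (u = 49*((-12 - 18*3 - 3*3**2 + 4*(-2) - 2*3**2 + 6*3*(-2))/(6 + 3) - 1)/8 = 49*((-12 - 54 - 3*9 - 8 - 2*9 - 36)/9 - 1)/8 = 49*((-12 - 54 - 27 - 8 - 18 - 36)/9 - 1)/8 = 49*((1/9)*(-155) - 1)/8 = 49*(-155/9 - 1)/8 = (49/8)*(-164/9) = -2009/18 ≈ -111.61)
u**2 = (-2009/18)**2 = 4036081/324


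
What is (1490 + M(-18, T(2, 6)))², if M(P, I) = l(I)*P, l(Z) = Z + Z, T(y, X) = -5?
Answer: 2788900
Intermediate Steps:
l(Z) = 2*Z
M(P, I) = 2*I*P (M(P, I) = (2*I)*P = 2*I*P)
(1490 + M(-18, T(2, 6)))² = (1490 + 2*(-5)*(-18))² = (1490 + 180)² = 1670² = 2788900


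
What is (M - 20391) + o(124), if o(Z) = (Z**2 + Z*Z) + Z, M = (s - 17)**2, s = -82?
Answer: 20286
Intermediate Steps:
M = 9801 (M = (-82 - 17)**2 = (-99)**2 = 9801)
o(Z) = Z + 2*Z**2 (o(Z) = (Z**2 + Z**2) + Z = 2*Z**2 + Z = Z + 2*Z**2)
(M - 20391) + o(124) = (9801 - 20391) + 124*(1 + 2*124) = -10590 + 124*(1 + 248) = -10590 + 124*249 = -10590 + 30876 = 20286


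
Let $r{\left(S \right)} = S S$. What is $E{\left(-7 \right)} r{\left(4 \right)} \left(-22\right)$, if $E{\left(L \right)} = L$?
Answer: $2464$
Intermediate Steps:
$r{\left(S \right)} = S^{2}$
$E{\left(-7 \right)} r{\left(4 \right)} \left(-22\right) = - 7 \cdot 4^{2} \left(-22\right) = \left(-7\right) 16 \left(-22\right) = \left(-112\right) \left(-22\right) = 2464$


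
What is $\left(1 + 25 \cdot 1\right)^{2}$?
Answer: $676$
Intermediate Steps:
$\left(1 + 25 \cdot 1\right)^{2} = \left(1 + 25\right)^{2} = 26^{2} = 676$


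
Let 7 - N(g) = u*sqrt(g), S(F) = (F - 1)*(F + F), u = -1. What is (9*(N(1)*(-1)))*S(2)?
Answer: -288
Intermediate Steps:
S(F) = 2*F*(-1 + F) (S(F) = (-1 + F)*(2*F) = 2*F*(-1 + F))
N(g) = 7 + sqrt(g) (N(g) = 7 - (-1)*sqrt(g) = 7 + sqrt(g))
(9*(N(1)*(-1)))*S(2) = (9*((7 + sqrt(1))*(-1)))*(2*2*(-1 + 2)) = (9*((7 + 1)*(-1)))*(2*2*1) = (9*(8*(-1)))*4 = (9*(-8))*4 = -72*4 = -288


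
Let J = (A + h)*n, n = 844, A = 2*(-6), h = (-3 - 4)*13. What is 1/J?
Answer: -1/86932 ≈ -1.1503e-5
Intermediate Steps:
h = -91 (h = -7*13 = -91)
A = -12
J = -86932 (J = (-12 - 91)*844 = -103*844 = -86932)
1/J = 1/(-86932) = -1/86932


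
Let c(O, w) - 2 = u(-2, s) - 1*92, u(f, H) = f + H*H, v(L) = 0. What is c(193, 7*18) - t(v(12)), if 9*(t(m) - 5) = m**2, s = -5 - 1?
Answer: -61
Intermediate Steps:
s = -6
u(f, H) = f + H**2
c(O, w) = -56 (c(O, w) = 2 + ((-2 + (-6)**2) - 1*92) = 2 + ((-2 + 36) - 92) = 2 + (34 - 92) = 2 - 58 = -56)
t(m) = 5 + m**2/9
c(193, 7*18) - t(v(12)) = -56 - (5 + (1/9)*0**2) = -56 - (5 + (1/9)*0) = -56 - (5 + 0) = -56 - 1*5 = -56 - 5 = -61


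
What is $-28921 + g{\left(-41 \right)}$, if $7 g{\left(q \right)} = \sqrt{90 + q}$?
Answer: $-28920$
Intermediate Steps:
$g{\left(q \right)} = \frac{\sqrt{90 + q}}{7}$
$-28921 + g{\left(-41 \right)} = -28921 + \frac{\sqrt{90 - 41}}{7} = -28921 + \frac{\sqrt{49}}{7} = -28921 + \frac{1}{7} \cdot 7 = -28921 + 1 = -28920$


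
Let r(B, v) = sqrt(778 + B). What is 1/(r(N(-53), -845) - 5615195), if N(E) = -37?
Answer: -5615195/31530414887284 - sqrt(741)/31530414887284 ≈ -1.7809e-7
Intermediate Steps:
1/(r(N(-53), -845) - 5615195) = 1/(sqrt(778 - 37) - 5615195) = 1/(sqrt(741) - 5615195) = 1/(-5615195 + sqrt(741))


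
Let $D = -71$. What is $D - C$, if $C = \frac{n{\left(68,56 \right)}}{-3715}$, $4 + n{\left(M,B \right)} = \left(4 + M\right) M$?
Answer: $- \frac{258873}{3715} \approx -69.683$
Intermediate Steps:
$n{\left(M,B \right)} = -4 + M \left(4 + M\right)$ ($n{\left(M,B \right)} = -4 + \left(4 + M\right) M = -4 + M \left(4 + M\right)$)
$C = - \frac{4892}{3715}$ ($C = \frac{-4 + 68^{2} + 4 \cdot 68}{-3715} = \left(-4 + 4624 + 272\right) \left(- \frac{1}{3715}\right) = 4892 \left(- \frac{1}{3715}\right) = - \frac{4892}{3715} \approx -1.3168$)
$D - C = -71 - - \frac{4892}{3715} = -71 + \frac{4892}{3715} = - \frac{258873}{3715}$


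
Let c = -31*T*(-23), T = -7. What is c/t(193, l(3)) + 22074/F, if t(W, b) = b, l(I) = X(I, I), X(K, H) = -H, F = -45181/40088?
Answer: -2429209165/135543 ≈ -17922.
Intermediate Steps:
F = -45181/40088 (F = -45181*1/40088 = -45181/40088 ≈ -1.1270)
l(I) = -I
c = -4991 (c = -31*(-7)*(-23) = 217*(-23) = -4991)
c/t(193, l(3)) + 22074/F = -4991/((-1*3)) + 22074/(-45181/40088) = -4991/(-3) + 22074*(-40088/45181) = -4991*(-1/3) - 884902512/45181 = 4991/3 - 884902512/45181 = -2429209165/135543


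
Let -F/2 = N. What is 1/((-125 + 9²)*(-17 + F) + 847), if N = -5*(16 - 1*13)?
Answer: 1/275 ≈ 0.0036364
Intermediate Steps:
N = -15 (N = -5*(16 - 13) = -5*3 = -15)
F = 30 (F = -2*(-15) = 30)
1/((-125 + 9²)*(-17 + F) + 847) = 1/((-125 + 9²)*(-17 + 30) + 847) = 1/((-125 + 81)*13 + 847) = 1/(-44*13 + 847) = 1/(-572 + 847) = 1/275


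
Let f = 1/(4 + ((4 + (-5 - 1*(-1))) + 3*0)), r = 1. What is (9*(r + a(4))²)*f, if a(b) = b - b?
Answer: 9/4 ≈ 2.2500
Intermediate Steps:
a(b) = 0
f = ¼ (f = 1/(4 + ((4 + (-5 + 1)) + 0)) = 1/(4 + ((4 - 4) + 0)) = 1/(4 + (0 + 0)) = 1/(4 + 0) = 1/4 = ¼ ≈ 0.25000)
(9*(r + a(4))²)*f = (9*(1 + 0)²)*(¼) = (9*1²)*(¼) = (9*1)*(¼) = 9*(¼) = 9/4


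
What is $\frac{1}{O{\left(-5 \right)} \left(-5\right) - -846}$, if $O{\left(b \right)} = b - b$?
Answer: $\frac{1}{846} \approx 0.001182$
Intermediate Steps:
$O{\left(b \right)} = 0$
$\frac{1}{O{\left(-5 \right)} \left(-5\right) - -846} = \frac{1}{0 \left(-5\right) - -846} = \frac{1}{0 + 846} = \frac{1}{846}$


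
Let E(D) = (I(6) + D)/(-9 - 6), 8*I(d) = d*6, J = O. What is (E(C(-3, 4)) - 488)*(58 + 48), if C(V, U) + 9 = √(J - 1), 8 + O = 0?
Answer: -258481/5 - 106*I/5 ≈ -51696.0 - 21.2*I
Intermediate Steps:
O = -8 (O = -8 + 0 = -8)
J = -8
I(d) = 3*d/4 (I(d) = (d*6)/8 = (6*d)/8 = 3*d/4)
C(V, U) = -9 + 3*I (C(V, U) = -9 + √(-8 - 1) = -9 + √(-9) = -9 + 3*I)
E(D) = -3/10 - D/15 (E(D) = ((¾)*6 + D)/(-9 - 6) = (9/2 + D)/(-15) = (9/2 + D)*(-1/15) = -3/10 - D/15)
(E(C(-3, 4)) - 488)*(58 + 48) = ((-3/10 - (-9 + 3*I)/15) - 488)*(58 + 48) = ((-3/10 + (⅗ - I/5)) - 488)*106 = ((3/10 - I/5) - 488)*106 = (-4877/10 - I/5)*106 = -258481/5 - 106*I/5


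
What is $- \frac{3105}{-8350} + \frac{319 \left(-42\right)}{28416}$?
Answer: $- \frac{394027}{3954560} \approx -0.099639$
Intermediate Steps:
$- \frac{3105}{-8350} + \frac{319 \left(-42\right)}{28416} = \left(-3105\right) \left(- \frac{1}{8350}\right) - \frac{2233}{4736} = \frac{621}{1670} - \frac{2233}{4736} = - \frac{394027}{3954560}$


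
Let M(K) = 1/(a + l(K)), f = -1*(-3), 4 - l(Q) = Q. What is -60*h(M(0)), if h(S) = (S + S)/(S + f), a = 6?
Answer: -120/31 ≈ -3.8710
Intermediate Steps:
l(Q) = 4 - Q
f = 3
M(K) = 1/(10 - K) (M(K) = 1/(6 + (4 - K)) = 1/(10 - K))
h(S) = 2*S/(3 + S) (h(S) = (S + S)/(S + 3) = (2*S)/(3 + S) = 2*S/(3 + S))
-60*h(M(0)) = -120*(-1/(-10 + 0))/(3 - 1/(-10 + 0)) = -120*(-1/(-10))/(3 - 1/(-10)) = -120*(-1*(-1/10))/(3 - 1*(-1/10)) = -120/(10*(3 + 1/10)) = -120/(10*31/10) = -120*10/(10*31) = -60*2/31 = -120/31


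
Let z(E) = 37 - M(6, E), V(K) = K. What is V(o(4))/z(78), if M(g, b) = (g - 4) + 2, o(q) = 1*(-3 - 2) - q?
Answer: -3/11 ≈ -0.27273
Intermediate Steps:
o(q) = -5 - q (o(q) = 1*(-5) - q = -5 - q)
M(g, b) = -2 + g (M(g, b) = (-4 + g) + 2 = -2 + g)
z(E) = 33 (z(E) = 37 - (-2 + 6) = 37 - 1*4 = 37 - 4 = 33)
V(o(4))/z(78) = (-5 - 1*4)/33 = (-5 - 4)*(1/33) = -9*1/33 = -3/11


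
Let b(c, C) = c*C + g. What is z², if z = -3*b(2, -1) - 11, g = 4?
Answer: 289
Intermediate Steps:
b(c, C) = 4 + C*c (b(c, C) = c*C + 4 = C*c + 4 = 4 + C*c)
z = -17 (z = -3*(4 - 1*2) - 11 = -3*(4 - 2) - 11 = -3*2 - 11 = -6 - 11 = -17)
z² = (-17)² = 289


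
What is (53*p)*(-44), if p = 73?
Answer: -170236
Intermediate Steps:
(53*p)*(-44) = (53*73)*(-44) = 3869*(-44) = -170236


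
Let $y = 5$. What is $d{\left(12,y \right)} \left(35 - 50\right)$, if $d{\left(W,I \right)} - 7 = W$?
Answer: $-285$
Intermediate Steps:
$d{\left(W,I \right)} = 7 + W$
$d{\left(12,y \right)} \left(35 - 50\right) = \left(7 + 12\right) \left(35 - 50\right) = 19 \left(-15\right) = -285$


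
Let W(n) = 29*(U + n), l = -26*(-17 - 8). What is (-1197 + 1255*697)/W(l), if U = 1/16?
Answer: 481952/10401 ≈ 46.337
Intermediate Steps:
U = 1/16 ≈ 0.062500
l = 650 (l = -26*(-25) = 650)
W(n) = 29/16 + 29*n (W(n) = 29*(1/16 + n) = 29/16 + 29*n)
(-1197 + 1255*697)/W(l) = (-1197 + 1255*697)/(29/16 + 29*650) = (-1197 + 874735)/(29/16 + 18850) = 873538/(301629/16) = 873538*(16/301629) = 481952/10401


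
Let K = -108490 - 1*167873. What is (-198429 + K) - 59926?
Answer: -534718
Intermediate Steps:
K = -276363 (K = -108490 - 167873 = -276363)
(-198429 + K) - 59926 = (-198429 - 276363) - 59926 = -474792 - 59926 = -534718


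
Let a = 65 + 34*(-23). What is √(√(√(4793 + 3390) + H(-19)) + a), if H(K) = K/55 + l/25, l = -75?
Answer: √(-2168925 + 55*√55*√(-184 + 385*√167))/55 ≈ 26.602*I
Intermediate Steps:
H(K) = -3 + K/55 (H(K) = K/55 - 75/25 = K*(1/55) - 75*1/25 = K/55 - 3 = -3 + K/55)
a = -717 (a = 65 - 782 = -717)
√(√(√(4793 + 3390) + H(-19)) + a) = √(√(√(4793 + 3390) + (-3 + (1/55)*(-19))) - 717) = √(√(√8183 + (-3 - 19/55)) - 717) = √(√(7*√167 - 184/55) - 717) = √(√(-184/55 + 7*√167) - 717) = √(-717 + √(-184/55 + 7*√167))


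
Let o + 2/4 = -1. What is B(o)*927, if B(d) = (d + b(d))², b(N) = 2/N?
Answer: 29767/4 ≈ 7441.8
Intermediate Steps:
o = -3/2 (o = -½ - 1 = -3/2 ≈ -1.5000)
B(d) = (d + 2/d)²
B(o)*927 = ((2 + (-3/2)²)²/(-3/2)²)*927 = (4*(2 + 9/4)²/9)*927 = (4*(17/4)²/9)*927 = ((4/9)*(289/16))*927 = (289/36)*927 = 29767/4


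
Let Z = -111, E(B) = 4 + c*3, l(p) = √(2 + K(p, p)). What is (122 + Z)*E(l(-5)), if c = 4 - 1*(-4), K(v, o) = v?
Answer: 308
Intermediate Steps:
c = 8 (c = 4 + 4 = 8)
l(p) = √(2 + p)
E(B) = 28 (E(B) = 4 + 8*3 = 4 + 24 = 28)
(122 + Z)*E(l(-5)) = (122 - 111)*28 = 11*28 = 308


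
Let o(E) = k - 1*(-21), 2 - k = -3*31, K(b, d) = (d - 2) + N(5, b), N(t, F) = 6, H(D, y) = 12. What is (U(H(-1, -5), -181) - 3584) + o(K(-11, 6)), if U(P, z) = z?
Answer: -3649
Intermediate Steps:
K(b, d) = 4 + d (K(b, d) = (d - 2) + 6 = (-2 + d) + 6 = 4 + d)
k = 95 (k = 2 - (-3)*31 = 2 - 1*(-93) = 2 + 93 = 95)
o(E) = 116 (o(E) = 95 - 1*(-21) = 95 + 21 = 116)
(U(H(-1, -5), -181) - 3584) + o(K(-11, 6)) = (-181 - 3584) + 116 = -3765 + 116 = -3649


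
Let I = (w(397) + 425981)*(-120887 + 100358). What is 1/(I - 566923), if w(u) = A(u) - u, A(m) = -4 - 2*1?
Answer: -1/8737257685 ≈ -1.1445e-10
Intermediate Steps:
A(m) = -6 (A(m) = -4 - 2 = -6)
w(u) = -6 - u
I = -8736690762 (I = ((-6 - 1*397) + 425981)*(-120887 + 100358) = ((-6 - 397) + 425981)*(-20529) = (-403 + 425981)*(-20529) = 425578*(-20529) = -8736690762)
1/(I - 566923) = 1/(-8736690762 - 566923) = 1/(-8737257685) = -1/8737257685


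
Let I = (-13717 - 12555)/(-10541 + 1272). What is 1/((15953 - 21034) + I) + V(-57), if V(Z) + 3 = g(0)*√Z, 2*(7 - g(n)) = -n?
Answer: -141217820/47069517 + 7*I*√57 ≈ -3.0002 + 52.849*I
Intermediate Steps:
g(n) = 7 + n/2 (g(n) = 7 - (-1)*n/2 = 7 + n/2)
I = 26272/9269 (I = -26272/(-9269) = -26272*(-1/9269) = 26272/9269 ≈ 2.8344)
V(Z) = -3 + 7*√Z (V(Z) = -3 + (7 + (½)*0)*√Z = -3 + (7 + 0)*√Z = -3 + 7*√Z)
1/((15953 - 21034) + I) + V(-57) = 1/((15953 - 21034) + 26272/9269) + (-3 + 7*√(-57)) = 1/(-5081 + 26272/9269) + (-3 + 7*(I*√57)) = 1/(-47069517/9269) + (-3 + 7*I*√57) = -9269/47069517 + (-3 + 7*I*√57) = -141217820/47069517 + 7*I*√57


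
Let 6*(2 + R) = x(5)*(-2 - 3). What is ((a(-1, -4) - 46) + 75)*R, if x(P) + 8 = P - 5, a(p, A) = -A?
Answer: 154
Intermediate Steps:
x(P) = -13 + P (x(P) = -8 + (P - 5) = -8 + (-5 + P) = -13 + P)
R = 14/3 (R = -2 + ((-13 + 5)*(-2 - 3))/6 = -2 + (-8*(-5))/6 = -2 + (1/6)*40 = -2 + 20/3 = 14/3 ≈ 4.6667)
((a(-1, -4) - 46) + 75)*R = ((-1*(-4) - 46) + 75)*(14/3) = ((4 - 46) + 75)*(14/3) = (-42 + 75)*(14/3) = 33*(14/3) = 154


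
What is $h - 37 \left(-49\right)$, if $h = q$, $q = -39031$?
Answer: $-37218$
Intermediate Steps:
$h = -39031$
$h - 37 \left(-49\right) = -39031 - 37 \left(-49\right) = -39031 - -1813 = -39031 + 1813 = -37218$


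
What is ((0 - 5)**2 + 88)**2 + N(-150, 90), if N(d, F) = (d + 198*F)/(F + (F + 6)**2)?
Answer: 19807664/1551 ≈ 12771.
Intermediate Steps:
N(d, F) = (d + 198*F)/(F + (6 + F)**2)
((0 - 5)**2 + 88)**2 + N(-150, 90) = ((0 - 5)**2 + 88)**2 + (-150 + 198*90)/(90 + (6 + 90)**2) = ((-5)**2 + 88)**2 + (-150 + 17820)/(90 + 96**2) = (25 + 88)**2 + 17670/(90 + 9216) = 113**2 + 17670/9306 = 12769 + (1/9306)*17670 = 12769 + 2945/1551 = 19807664/1551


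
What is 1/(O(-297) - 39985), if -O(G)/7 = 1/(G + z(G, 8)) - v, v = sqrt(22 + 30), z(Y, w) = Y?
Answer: -14108143302/564113044646761 - 4939704*sqrt(13)/564113044646761 ≈ -2.5041e-5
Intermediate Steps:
v = 2*sqrt(13) (v = sqrt(52) = 2*sqrt(13) ≈ 7.2111)
O(G) = 14*sqrt(13) - 7/(2*G) (O(G) = -7*(1/(G + G) - 2*sqrt(13)) = -7*(1/(2*G) - 2*sqrt(13)) = 14*sqrt(13) - 7/(2*G))
1/(O(-297) - 39985) = 1/((14*sqrt(13) - 7/2/(-297)) - 39985) = 1/((14*sqrt(13) - 7/2*(-1/297)) - 39985) = 1/((14*sqrt(13) + 7/594) - 39985) = 1/((7/594 + 14*sqrt(13)) - 39985) = 1/(-23751083/594 + 14*sqrt(13))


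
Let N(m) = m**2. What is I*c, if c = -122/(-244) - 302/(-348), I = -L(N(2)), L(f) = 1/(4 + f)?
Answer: -119/696 ≈ -0.17098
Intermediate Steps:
I = -1/8 (I = -1/(4 + 2**2) = -1/(4 + 4) = -1/8 ≈ -0.12500)
c = 119/87 (c = -122*(-1/244) - 302*(-1/348) = 1/2 + 151/174 = 119/87 ≈ 1.3678)
I*c = -1/8*119/87 = -119/696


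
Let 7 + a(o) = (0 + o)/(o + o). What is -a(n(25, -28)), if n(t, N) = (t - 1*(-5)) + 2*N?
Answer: 13/2 ≈ 6.5000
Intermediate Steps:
n(t, N) = 5 + t + 2*N (n(t, N) = (t + 5) + 2*N = (5 + t) + 2*N = 5 + t + 2*N)
a(o) = -13/2 (a(o) = -7 + (0 + o)/(o + o) = -7 + o/((2*o)) = -7 + o*(1/(2*o)) = -7 + ½ = -13/2)
-a(n(25, -28)) = -1*(-13/2) = 13/2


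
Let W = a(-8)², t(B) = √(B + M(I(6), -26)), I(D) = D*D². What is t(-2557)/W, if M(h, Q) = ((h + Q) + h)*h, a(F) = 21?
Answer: √85139/441 ≈ 0.66165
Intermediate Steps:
I(D) = D³
M(h, Q) = h*(Q + 2*h) (M(h, Q) = ((Q + h) + h)*h = (Q + 2*h)*h = h*(Q + 2*h))
t(B) = √(87696 + B) (t(B) = √(B + 6³*(-26 + 2*6³)) = √(B + 216*(-26 + 2*216)) = √(B + 216*(-26 + 432)) = √(B + 216*406) = √(B + 87696) = √(87696 + B))
W = 441 (W = 21² = 441)
t(-2557)/W = √(87696 - 2557)/441 = √85139*(1/441) = √85139/441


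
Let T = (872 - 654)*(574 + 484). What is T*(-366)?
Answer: -84415704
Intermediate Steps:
T = 230644 (T = 218*1058 = 230644)
T*(-366) = 230644*(-366) = -84415704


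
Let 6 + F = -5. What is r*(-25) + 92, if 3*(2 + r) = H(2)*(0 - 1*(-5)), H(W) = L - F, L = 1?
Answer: -358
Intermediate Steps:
F = -11 (F = -6 - 5 = -11)
H(W) = 12 (H(W) = 1 - 1*(-11) = 1 + 11 = 12)
r = 18 (r = -2 + (12*(0 - 1*(-5)))/3 = -2 + (12*(0 + 5))/3 = -2 + (12*5)/3 = -2 + (1/3)*60 = -2 + 20 = 18)
r*(-25) + 92 = 18*(-25) + 92 = -450 + 92 = -358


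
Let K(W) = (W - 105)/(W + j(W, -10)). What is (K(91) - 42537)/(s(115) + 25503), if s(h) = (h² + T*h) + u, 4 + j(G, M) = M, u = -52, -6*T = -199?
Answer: -2807454/2804351 ≈ -1.0011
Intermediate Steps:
T = 199/6 (T = -⅙*(-199) = 199/6 ≈ 33.167)
j(G, M) = -4 + M
K(W) = (-105 + W)/(-14 + W) (K(W) = (W - 105)/(W + (-4 - 10)) = (-105 + W)/(W - 14) = (-105 + W)/(-14 + W))
s(h) = -52 + h² + 199*h/6 (s(h) = (h² + 199*h/6) - 52 = -52 + h² + 199*h/6)
(K(91) - 42537)/(s(115) + 25503) = ((-105 + 91)/(-14 + 91) - 42537)/((-52 + 115² + (199/6)*115) + 25503) = (-14/77 - 42537)/((-52 + 13225 + 22885/6) + 25503) = ((1/77)*(-14) - 42537)/(101923/6 + 25503) = (-2/11 - 42537)/(254941/6) = -467909/11*6/254941 = -2807454/2804351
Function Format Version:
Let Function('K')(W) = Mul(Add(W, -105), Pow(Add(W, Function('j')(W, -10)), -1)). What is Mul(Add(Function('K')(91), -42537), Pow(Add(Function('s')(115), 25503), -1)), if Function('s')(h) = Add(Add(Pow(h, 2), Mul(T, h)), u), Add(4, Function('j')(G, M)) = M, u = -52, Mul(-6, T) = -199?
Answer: Rational(-2807454, 2804351) ≈ -1.0011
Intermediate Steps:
T = Rational(199, 6) (T = Mul(Rational(-1, 6), -199) = Rational(199, 6) ≈ 33.167)
Function('j')(G, M) = Add(-4, M)
Function('K')(W) = Mul(Pow(Add(-14, W), -1), Add(-105, W)) (Function('K')(W) = Mul(Add(W, -105), Pow(Add(W, Add(-4, -10)), -1)) = Mul(Add(-105, W), Pow(Add(W, -14), -1)) = Mul(Add(-105, W), Pow(Add(-14, W), -1)) = Mul(Pow(Add(-14, W), -1), Add(-105, W)))
Function('s')(h) = Add(-52, Pow(h, 2), Mul(Rational(199, 6), h)) (Function('s')(h) = Add(Add(Pow(h, 2), Mul(Rational(199, 6), h)), -52) = Add(-52, Pow(h, 2), Mul(Rational(199, 6), h)))
Mul(Add(Function('K')(91), -42537), Pow(Add(Function('s')(115), 25503), -1)) = Mul(Add(Mul(Pow(Add(-14, 91), -1), Add(-105, 91)), -42537), Pow(Add(Add(-52, Pow(115, 2), Mul(Rational(199, 6), 115)), 25503), -1)) = Mul(Add(Mul(Pow(77, -1), -14), -42537), Pow(Add(Add(-52, 13225, Rational(22885, 6)), 25503), -1)) = Mul(Add(Mul(Rational(1, 77), -14), -42537), Pow(Add(Rational(101923, 6), 25503), -1)) = Mul(Add(Rational(-2, 11), -42537), Pow(Rational(254941, 6), -1)) = Mul(Rational(-467909, 11), Rational(6, 254941)) = Rational(-2807454, 2804351)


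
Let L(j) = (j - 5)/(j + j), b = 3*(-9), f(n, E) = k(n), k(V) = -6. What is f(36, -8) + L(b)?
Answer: -146/27 ≈ -5.4074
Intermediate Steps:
f(n, E) = -6
b = -27
L(j) = (-5 + j)/(2*j) (L(j) = (-5 + j)/((2*j)) = (-5 + j)*(1/(2*j)) = (-5 + j)/(2*j))
f(36, -8) + L(b) = -6 + (½)*(-5 - 27)/(-27) = -6 + (½)*(-1/27)*(-32) = -6 + 16/27 = -146/27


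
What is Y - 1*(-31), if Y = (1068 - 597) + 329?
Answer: 831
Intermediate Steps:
Y = 800 (Y = 471 + 329 = 800)
Y - 1*(-31) = 800 - 1*(-31) = 800 + 31 = 831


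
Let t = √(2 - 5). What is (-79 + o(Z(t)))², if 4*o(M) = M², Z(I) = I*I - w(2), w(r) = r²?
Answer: 71289/16 ≈ 4455.6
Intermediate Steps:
t = I*√3 (t = √(-3) = I*√3 ≈ 1.732*I)
Z(I) = -4 + I² (Z(I) = I*I - 1*2² = I² - 1*4 = I² - 4 = -4 + I²)
o(M) = M²/4
(-79 + o(Z(t)))² = (-79 + (-4 + (I*√3)²)²/4)² = (-79 + (-4 - 3)²/4)² = (-79 + (¼)*(-7)²)² = (-79 + (¼)*49)² = (-79 + 49/4)² = (-267/4)² = 71289/16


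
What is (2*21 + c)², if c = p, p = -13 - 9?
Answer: 400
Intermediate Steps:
p = -22
c = -22
(2*21 + c)² = (2*21 - 22)² = (42 - 22)² = 20² = 400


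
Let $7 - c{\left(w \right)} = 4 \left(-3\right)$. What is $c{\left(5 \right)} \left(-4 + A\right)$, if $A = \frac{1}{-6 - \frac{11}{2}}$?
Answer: $- \frac{1786}{23} \approx -77.652$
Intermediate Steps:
$c{\left(w \right)} = 19$ ($c{\left(w \right)} = 7 - 4 \left(-3\right) = 7 - -12 = 7 + 12 = 19$)
$A = - \frac{2}{23}$ ($A = \frac{1}{-6 - \frac{11}{2}} = \frac{1}{- \frac{23}{2}} = - \frac{2}{23} \approx -0.086957$)
$c{\left(5 \right)} \left(-4 + A\right) = 19 \left(-4 - \frac{2}{23}\right) = 19 \left(- \frac{94}{23}\right) = - \frac{1786}{23}$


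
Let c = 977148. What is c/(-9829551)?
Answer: -325716/3276517 ≈ -0.099409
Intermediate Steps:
c/(-9829551) = 977148/(-9829551) = 977148*(-1/9829551) = -325716/3276517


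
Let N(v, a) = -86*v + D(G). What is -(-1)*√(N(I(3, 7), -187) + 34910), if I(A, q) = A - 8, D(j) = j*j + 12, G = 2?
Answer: 2*√8839 ≈ 188.03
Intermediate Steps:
D(j) = 12 + j² (D(j) = j² + 12 = 12 + j²)
I(A, q) = -8 + A
N(v, a) = 16 - 86*v (N(v, a) = -86*v + (12 + 2²) = -86*v + (12 + 4) = -86*v + 16 = 16 - 86*v)
-(-1)*√(N(I(3, 7), -187) + 34910) = -(-1)*√((16 - 86*(-8 + 3)) + 34910) = -(-1)*√((16 - 86*(-5)) + 34910) = -(-1)*√((16 + 430) + 34910) = -(-1)*√(446 + 34910) = -(-1)*√35356 = -(-1)*2*√8839 = -(-2)*√8839 = 2*√8839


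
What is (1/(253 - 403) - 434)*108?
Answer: -1171818/25 ≈ -46873.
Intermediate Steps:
(1/(253 - 403) - 434)*108 = (1/(-150) - 434)*108 = (-1/150 - 434)*108 = -65101/150*108 = -1171818/25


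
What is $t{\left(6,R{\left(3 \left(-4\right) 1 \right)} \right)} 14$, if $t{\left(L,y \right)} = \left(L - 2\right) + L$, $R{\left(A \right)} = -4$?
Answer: $140$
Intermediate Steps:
$t{\left(L,y \right)} = -2 + 2 L$ ($t{\left(L,y \right)} = \left(-2 + L\right) + L = -2 + 2 L$)
$t{\left(6,R{\left(3 \left(-4\right) 1 \right)} \right)} 14 = \left(-2 + 2 \cdot 6\right) 14 = \left(-2 + 12\right) 14 = 10 \cdot 14 = 140$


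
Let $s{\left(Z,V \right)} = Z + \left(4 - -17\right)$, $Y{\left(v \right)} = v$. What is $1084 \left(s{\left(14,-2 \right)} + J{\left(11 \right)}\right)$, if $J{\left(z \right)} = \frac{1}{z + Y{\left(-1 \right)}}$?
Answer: $\frac{190242}{5} \approx 38048.0$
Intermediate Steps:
$s{\left(Z,V \right)} = 21 + Z$ ($s{\left(Z,V \right)} = Z + \left(4 + 17\right) = Z + 21 = 21 + Z$)
$J{\left(z \right)} = \frac{1}{-1 + z}$ ($J{\left(z \right)} = \frac{1}{z - 1} = \frac{1}{-1 + z}$)
$1084 \left(s{\left(14,-2 \right)} + J{\left(11 \right)}\right) = 1084 \left(\left(21 + 14\right) + \frac{1}{-1 + 11}\right) = 1084 \left(35 + \frac{1}{10}\right) = 1084 \cdot \frac{351}{10} = \frac{190242}{5}$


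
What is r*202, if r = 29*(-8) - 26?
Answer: -52116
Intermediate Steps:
r = -258 (r = -232 - 26 = -258)
r*202 = -258*202 = -52116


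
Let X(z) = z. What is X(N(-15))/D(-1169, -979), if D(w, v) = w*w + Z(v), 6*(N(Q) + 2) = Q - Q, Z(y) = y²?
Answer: -1/1162501 ≈ -8.6021e-7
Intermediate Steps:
N(Q) = -2 (N(Q) = -2 + (Q - Q)/6 = -2 + (⅙)*0 = -2 + 0 = -2)
D(w, v) = v² + w² (D(w, v) = w*w + v² = w² + v² = v² + w²)
X(N(-15))/D(-1169, -979) = -2/((-979)² + (-1169)²) = -2/(958441 + 1366561) = -2/2325002 = -2*1/2325002 = -1/1162501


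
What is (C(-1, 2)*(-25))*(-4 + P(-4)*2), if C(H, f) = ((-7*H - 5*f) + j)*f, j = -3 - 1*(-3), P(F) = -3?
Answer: -1500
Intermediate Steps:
j = 0 (j = -3 + 3 = 0)
C(H, f) = f*(-7*H - 5*f) (C(H, f) = ((-7*H - 5*f) + 0)*f = (-7*H - 5*f)*f = f*(-7*H - 5*f))
(C(-1, 2)*(-25))*(-4 + P(-4)*2) = (-1*2*(5*2 + 7*(-1))*(-25))*(-4 - 3*2) = (-1*2*(10 - 7)*(-25))*(-4 - 6) = (-1*2*3*(-25))*(-10) = -6*(-25)*(-10) = 150*(-10) = -1500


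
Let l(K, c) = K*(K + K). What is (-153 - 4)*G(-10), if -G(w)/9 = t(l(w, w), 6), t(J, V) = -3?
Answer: -4239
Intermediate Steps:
l(K, c) = 2*K² (l(K, c) = K*(2*K) = 2*K²)
G(w) = 27 (G(w) = -9*(-3) = 27)
(-153 - 4)*G(-10) = (-153 - 4)*27 = -157*27 = -4239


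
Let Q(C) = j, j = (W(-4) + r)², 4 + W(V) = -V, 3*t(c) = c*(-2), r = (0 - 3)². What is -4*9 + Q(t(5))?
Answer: 45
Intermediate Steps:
r = 9 (r = (-3)² = 9)
t(c) = -2*c/3 (t(c) = (c*(-2))/3 = (-2*c)/3 = -2*c/3)
W(V) = -4 - V
j = 81 (j = ((-4 - 1*(-4)) + 9)² = ((-4 + 4) + 9)² = (0 + 9)² = 9² = 81)
Q(C) = 81
-4*9 + Q(t(5)) = -4*9 + 81 = -36 + 81 = 45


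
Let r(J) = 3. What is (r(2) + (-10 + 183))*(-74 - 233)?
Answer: -54032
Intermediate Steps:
(r(2) + (-10 + 183))*(-74 - 233) = (3 + (-10 + 183))*(-74 - 233) = (3 + 173)*(-307) = 176*(-307) = -54032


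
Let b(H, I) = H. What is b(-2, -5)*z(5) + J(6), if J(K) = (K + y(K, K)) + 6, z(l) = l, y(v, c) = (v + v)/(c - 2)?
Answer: 5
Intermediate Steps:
y(v, c) = 2*v/(-2 + c) (y(v, c) = (2*v)/(-2 + c) = 2*v/(-2 + c))
J(K) = 6 + K + 2*K/(-2 + K) (J(K) = (K + 2*K/(-2 + K)) + 6 = 6 + K + 2*K/(-2 + K))
b(-2, -5)*z(5) + J(6) = -2*5 + (-12 + 6² + 6*6)/(-2 + 6) = -10 + (-12 + 36 + 36)/4 = -10 + (¼)*60 = -10 + 15 = 5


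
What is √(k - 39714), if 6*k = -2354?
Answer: I*√360957/3 ≈ 200.27*I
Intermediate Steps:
k = -1177/3 (k = (⅙)*(-2354) = -1177/3 ≈ -392.33)
√(k - 39714) = √(-1177/3 - 39714) = √(-120319/3) = I*√360957/3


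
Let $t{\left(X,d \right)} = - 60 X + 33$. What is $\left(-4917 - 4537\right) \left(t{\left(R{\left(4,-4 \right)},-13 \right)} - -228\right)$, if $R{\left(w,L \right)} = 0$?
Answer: $-2467494$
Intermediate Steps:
$t{\left(X,d \right)} = 33 - 60 X$
$\left(-4917 - 4537\right) \left(t{\left(R{\left(4,-4 \right)},-13 \right)} - -228\right) = \left(-4917 - 4537\right) \left(\left(33 - 0\right) - -228\right) = - 9454 \left(\left(33 + 0\right) + \left(-1022 + 1250\right)\right) = - 9454 \left(33 + 228\right) = \left(-9454\right) 261 = -2467494$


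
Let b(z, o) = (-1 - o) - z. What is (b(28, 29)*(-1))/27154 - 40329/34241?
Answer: -546553844/464890057 ≈ -1.1757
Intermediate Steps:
b(z, o) = -1 - o - z
(b(28, 29)*(-1))/27154 - 40329/34241 = ((-1 - 1*29 - 1*28)*(-1))/27154 - 40329/34241 = ((-1 - 29 - 28)*(-1))*(1/27154) - 40329*1/34241 = -58*(-1)*(1/27154) - 40329/34241 = 58*(1/27154) - 40329/34241 = 29/13577 - 40329/34241 = -546553844/464890057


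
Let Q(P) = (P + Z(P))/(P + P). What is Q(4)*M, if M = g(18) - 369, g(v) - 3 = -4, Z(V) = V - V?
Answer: -185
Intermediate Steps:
Z(V) = 0
g(v) = -1 (g(v) = 3 - 4 = -1)
Q(P) = ½ (Q(P) = (P + 0)/(P + P) = P/((2*P)) = P*(1/(2*P)) = ½)
M = -370 (M = -1 - 369 = -370)
Q(4)*M = (½)*(-370) = -185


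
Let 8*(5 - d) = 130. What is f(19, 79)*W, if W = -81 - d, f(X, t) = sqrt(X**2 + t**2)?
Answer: -279*sqrt(6602)/4 ≈ -5667.4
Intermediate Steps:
d = -45/4 (d = 5 - 1/8*130 = 5 - 65/4 = -45/4 ≈ -11.250)
W = -279/4 (W = -81 - 1*(-45/4) = -81 + 45/4 = -279/4 ≈ -69.750)
f(19, 79)*W = sqrt(19**2 + 79**2)*(-279/4) = sqrt(361 + 6241)*(-279/4) = sqrt(6602)*(-279/4) = -279*sqrt(6602)/4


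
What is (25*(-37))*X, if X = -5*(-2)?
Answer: -9250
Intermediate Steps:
X = 10
(25*(-37))*X = (25*(-37))*10 = -925*10 = -9250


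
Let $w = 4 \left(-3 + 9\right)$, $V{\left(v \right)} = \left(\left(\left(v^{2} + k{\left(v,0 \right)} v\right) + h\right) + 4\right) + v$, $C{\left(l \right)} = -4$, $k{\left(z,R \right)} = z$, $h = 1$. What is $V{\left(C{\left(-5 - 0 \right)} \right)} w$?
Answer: $792$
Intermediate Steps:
$V{\left(v \right)} = 5 + v + 2 v^{2}$ ($V{\left(v \right)} = \left(\left(\left(v^{2} + v v\right) + 1\right) + 4\right) + v = \left(\left(\left(v^{2} + v^{2}\right) + 1\right) + 4\right) + v = \left(\left(2 v^{2} + 1\right) + 4\right) + v = \left(\left(1 + 2 v^{2}\right) + 4\right) + v = \left(5 + 2 v^{2}\right) + v = 5 + v + 2 v^{2}$)
$w = 24$ ($w = 4 \cdot 6 = 24$)
$V{\left(C{\left(-5 - 0 \right)} \right)} w = \left(5 - 4 + 2 \left(-4\right)^{2}\right) 24 = \left(5 - 4 + 2 \cdot 16\right) 24 = \left(5 - 4 + 32\right) 24 = 33 \cdot 24 = 792$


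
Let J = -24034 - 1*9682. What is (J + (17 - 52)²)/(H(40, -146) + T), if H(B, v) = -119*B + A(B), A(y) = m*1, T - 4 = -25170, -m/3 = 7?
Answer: 32491/29947 ≈ 1.0849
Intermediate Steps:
m = -21 (m = -3*7 = -21)
T = -25166 (T = 4 - 25170 = -25166)
J = -33716 (J = -24034 - 9682 = -33716)
A(y) = -21 (A(y) = -21*1 = -21)
H(B, v) = -21 - 119*B (H(B, v) = -119*B - 21 = -21 - 119*B)
(J + (17 - 52)²)/(H(40, -146) + T) = (-33716 + (17 - 52)²)/((-21 - 119*40) - 25166) = (-33716 + (-35)²)/((-21 - 4760) - 25166) = (-33716 + 1225)/(-4781 - 25166) = -32491/(-29947) = -32491*(-1/29947) = 32491/29947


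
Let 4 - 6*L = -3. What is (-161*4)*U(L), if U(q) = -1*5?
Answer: 3220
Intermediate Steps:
L = 7/6 (L = ⅔ - ⅙*(-3) = ⅔ + ½ = 7/6 ≈ 1.1667)
U(q) = -5
(-161*4)*U(L) = -161*4*(-5) = -23*28*(-5) = -644*(-5) = 3220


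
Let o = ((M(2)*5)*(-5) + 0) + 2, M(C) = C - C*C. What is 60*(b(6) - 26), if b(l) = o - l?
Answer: 1200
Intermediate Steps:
M(C) = C - C**2
o = 52 (o = (((2*(1 - 1*2))*5)*(-5) + 0) + 2 = (((2*(1 - 2))*5)*(-5) + 0) + 2 = (((2*(-1))*5)*(-5) + 0) + 2 = (-2*5*(-5) + 0) + 2 = (-10*(-5) + 0) + 2 = (50 + 0) + 2 = 50 + 2 = 52)
b(l) = 52 - l
60*(b(6) - 26) = 60*((52 - 1*6) - 26) = 60*((52 - 6) - 26) = 60*(46 - 26) = 60*20 = 1200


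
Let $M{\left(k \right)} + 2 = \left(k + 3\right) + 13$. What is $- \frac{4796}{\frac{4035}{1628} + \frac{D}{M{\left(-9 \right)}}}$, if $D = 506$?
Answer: $- \frac{39039440}{843943} \approx -46.258$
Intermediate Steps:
$M{\left(k \right)} = 14 + k$ ($M{\left(k \right)} = -2 + \left(\left(k + 3\right) + 13\right) = -2 + \left(\left(3 + k\right) + 13\right) = -2 + \left(16 + k\right) = 14 + k$)
$- \frac{4796}{\frac{4035}{1628} + \frac{D}{M{\left(-9 \right)}}} = - \frac{4796}{\frac{4035}{1628} + \frac{506}{14 - 9}} = - \frac{4796}{4035 \cdot \frac{1}{1628} + \frac{506}{5}} = - \frac{4796}{\frac{4035}{1628} + 506 \cdot \frac{1}{5}} = - \frac{4796}{\frac{4035}{1628} + \frac{506}{5}} = - \frac{4796}{\frac{843943}{8140}} = \left(-4796\right) \frac{8140}{843943} = - \frac{39039440}{843943}$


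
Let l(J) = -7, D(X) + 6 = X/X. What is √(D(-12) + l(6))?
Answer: 2*I*√3 ≈ 3.4641*I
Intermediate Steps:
D(X) = -5 (D(X) = -6 + X/X = -6 + 1 = -5)
√(D(-12) + l(6)) = √(-5 - 7) = √(-12) = 2*I*√3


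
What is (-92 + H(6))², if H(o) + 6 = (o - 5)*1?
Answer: 9409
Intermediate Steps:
H(o) = -11 + o (H(o) = -6 + (o - 5)*1 = -6 + (-5 + o)*1 = -6 + (-5 + o) = -11 + o)
(-92 + H(6))² = (-92 + (-11 + 6))² = (-92 - 5)² = (-97)² = 9409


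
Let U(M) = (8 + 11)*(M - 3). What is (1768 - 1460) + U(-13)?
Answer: 4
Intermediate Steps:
U(M) = -57 + 19*M (U(M) = 19*(-3 + M) = -57 + 19*M)
(1768 - 1460) + U(-13) = (1768 - 1460) + (-57 + 19*(-13)) = 308 + (-57 - 247) = 308 - 304 = 4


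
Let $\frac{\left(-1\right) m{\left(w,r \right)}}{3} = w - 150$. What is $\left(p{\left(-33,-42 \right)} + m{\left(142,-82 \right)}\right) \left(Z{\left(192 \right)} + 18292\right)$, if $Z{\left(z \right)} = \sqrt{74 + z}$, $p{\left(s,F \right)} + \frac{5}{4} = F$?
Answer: $-352121 - \frac{77 \sqrt{266}}{4} \approx -3.5244 \cdot 10^{5}$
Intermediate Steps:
$p{\left(s,F \right)} = - \frac{5}{4} + F$
$m{\left(w,r \right)} = 450 - 3 w$ ($m{\left(w,r \right)} = - 3 \left(w - 150\right) = - 3 \left(-150 + w\right) = 450 - 3 w$)
$\left(p{\left(-33,-42 \right)} + m{\left(142,-82 \right)}\right) \left(Z{\left(192 \right)} + 18292\right) = \left(\left(- \frac{5}{4} - 42\right) + \left(450 - 426\right)\right) \left(\sqrt{74 + 192} + 18292\right) = \left(- \frac{173}{4} + \left(450 - 426\right)\right) \left(\sqrt{266} + 18292\right) = \left(- \frac{173}{4} + 24\right) \left(18292 + \sqrt{266}\right) = - \frac{77 \left(18292 + \sqrt{266}\right)}{4} = -352121 - \frac{77 \sqrt{266}}{4}$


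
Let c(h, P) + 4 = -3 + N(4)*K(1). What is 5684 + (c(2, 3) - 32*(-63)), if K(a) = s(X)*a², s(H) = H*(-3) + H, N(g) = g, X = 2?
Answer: 7677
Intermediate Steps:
s(H) = -2*H (s(H) = -3*H + H = -2*H)
K(a) = -4*a² (K(a) = (-2*2)*a² = -4*a²)
c(h, P) = -23 (c(h, P) = -4 + (-3 + 4*(-4*1²)) = -4 + (-3 + 4*(-4*1)) = -4 + (-3 + 4*(-4)) = -4 + (-3 - 16) = -4 - 19 = -23)
5684 + (c(2, 3) - 32*(-63)) = 5684 + (-23 - 32*(-63)) = 5684 + (-23 + 2016) = 5684 + 1993 = 7677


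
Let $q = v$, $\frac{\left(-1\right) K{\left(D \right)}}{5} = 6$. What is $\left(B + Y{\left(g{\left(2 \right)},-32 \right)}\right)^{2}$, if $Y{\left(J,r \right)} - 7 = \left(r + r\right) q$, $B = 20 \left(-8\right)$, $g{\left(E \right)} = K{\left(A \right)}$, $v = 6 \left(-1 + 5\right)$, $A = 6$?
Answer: $2852721$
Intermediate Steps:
$K{\left(D \right)} = -30$ ($K{\left(D \right)} = \left(-5\right) 6 = -30$)
$v = 24$ ($v = 6 \cdot 4 = 24$)
$q = 24$
$g{\left(E \right)} = -30$
$B = -160$
$Y{\left(J,r \right)} = 7 + 48 r$ ($Y{\left(J,r \right)} = 7 + \left(r + r\right) 24 = 7 + 2 r 24 = 7 + 48 r$)
$\left(B + Y{\left(g{\left(2 \right)},-32 \right)}\right)^{2} = \left(-160 + \left(7 + 48 \left(-32\right)\right)\right)^{2} = \left(-160 + \left(7 - 1536\right)\right)^{2} = \left(-160 - 1529\right)^{2} = \left(-1689\right)^{2} = 2852721$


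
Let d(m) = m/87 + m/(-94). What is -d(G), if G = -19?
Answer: 133/8178 ≈ 0.016263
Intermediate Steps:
d(m) = 7*m/8178 (d(m) = m*(1/87) + m*(-1/94) = m/87 - m/94 = 7*m/8178)
-d(G) = -7*(-19)/8178 = -1*(-133/8178) = 133/8178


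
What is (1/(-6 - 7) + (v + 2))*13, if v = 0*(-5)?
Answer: 25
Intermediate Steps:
v = 0
(1/(-6 - 7) + (v + 2))*13 = (1/(-6 - 7) + (0 + 2))*13 = (1/(-13) + 2)*13 = (-1/13 + 2)*13 = (25/13)*13 = 25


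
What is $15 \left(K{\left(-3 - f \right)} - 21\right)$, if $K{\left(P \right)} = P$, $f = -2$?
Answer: $-330$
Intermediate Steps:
$15 \left(K{\left(-3 - f \right)} - 21\right) = 15 \left(\left(-3 - -2\right) - 21\right) = 15 \left(\left(-3 + 2\right) - 21\right) = 15 \left(-1 - 21\right) = 15 \left(-22\right) = -330$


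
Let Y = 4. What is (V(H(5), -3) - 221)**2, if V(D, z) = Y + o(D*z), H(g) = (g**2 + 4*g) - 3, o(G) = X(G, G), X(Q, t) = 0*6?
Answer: 47089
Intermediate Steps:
X(Q, t) = 0
o(G) = 0
H(g) = -3 + g**2 + 4*g
V(D, z) = 4 (V(D, z) = 4 + 0 = 4)
(V(H(5), -3) - 221)**2 = (4 - 221)**2 = (-217)**2 = 47089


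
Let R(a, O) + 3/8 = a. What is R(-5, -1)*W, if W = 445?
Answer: -19135/8 ≈ -2391.9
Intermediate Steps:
R(a, O) = -3/8 + a
R(-5, -1)*W = (-3/8 - 5)*445 = -43/8*445 = -19135/8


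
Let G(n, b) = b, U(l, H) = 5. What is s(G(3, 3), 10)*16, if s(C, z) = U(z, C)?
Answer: 80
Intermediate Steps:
s(C, z) = 5
s(G(3, 3), 10)*16 = 5*16 = 80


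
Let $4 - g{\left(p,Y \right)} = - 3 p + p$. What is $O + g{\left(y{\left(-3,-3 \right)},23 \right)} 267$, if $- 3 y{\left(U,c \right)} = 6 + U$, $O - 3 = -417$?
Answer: $120$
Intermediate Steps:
$O = -414$ ($O = 3 - 417 = -414$)
$y{\left(U,c \right)} = -2 - \frac{U}{3}$ ($y{\left(U,c \right)} = - \frac{6 + U}{3} = -2 - \frac{U}{3}$)
$g{\left(p,Y \right)} = 4 + 2 p$ ($g{\left(p,Y \right)} = 4 - \left(- 3 p + p\right) = 4 - - 2 p = 4 + 2 p$)
$O + g{\left(y{\left(-3,-3 \right)},23 \right)} 267 = -414 + \left(4 + 2 \left(-2 - -1\right)\right) 267 = -414 + \left(4 + 2 \left(-2 + 1\right)\right) 267 = -414 + \left(4 + 2 \left(-1\right)\right) 267 = -414 + \left(4 - 2\right) 267 = -414 + 2 \cdot 267 = -414 + 534 = 120$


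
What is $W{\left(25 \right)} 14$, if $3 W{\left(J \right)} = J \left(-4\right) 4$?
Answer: $- \frac{5600}{3} \approx -1866.7$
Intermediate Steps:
$W{\left(J \right)} = - \frac{16 J}{3}$ ($W{\left(J \right)} = \frac{J \left(-4\right) 4}{3} = \frac{- 4 J 4}{3} = \frac{\left(-16\right) J}{3} = - \frac{16 J}{3}$)
$W{\left(25 \right)} 14 = \left(- \frac{16}{3}\right) 25 \cdot 14 = \left(- \frac{400}{3}\right) 14 = - \frac{5600}{3}$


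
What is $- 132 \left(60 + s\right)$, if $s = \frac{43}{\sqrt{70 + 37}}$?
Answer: $-7920 - \frac{5676 \sqrt{107}}{107} \approx -8468.7$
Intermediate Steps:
$s = \frac{43 \sqrt{107}}{107}$ ($s = \frac{43}{\sqrt{107}} = 43 \frac{\sqrt{107}}{107} = \frac{43 \sqrt{107}}{107} \approx 4.157$)
$- 132 \left(60 + s\right) = - 132 \left(60 + \frac{43 \sqrt{107}}{107}\right) = -7920 - \frac{5676 \sqrt{107}}{107}$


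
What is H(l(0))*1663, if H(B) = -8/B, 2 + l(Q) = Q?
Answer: 6652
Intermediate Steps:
l(Q) = -2 + Q
H(l(0))*1663 = -8/(-2 + 0)*1663 = -8/(-2)*1663 = -8*(-½)*1663 = 4*1663 = 6652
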